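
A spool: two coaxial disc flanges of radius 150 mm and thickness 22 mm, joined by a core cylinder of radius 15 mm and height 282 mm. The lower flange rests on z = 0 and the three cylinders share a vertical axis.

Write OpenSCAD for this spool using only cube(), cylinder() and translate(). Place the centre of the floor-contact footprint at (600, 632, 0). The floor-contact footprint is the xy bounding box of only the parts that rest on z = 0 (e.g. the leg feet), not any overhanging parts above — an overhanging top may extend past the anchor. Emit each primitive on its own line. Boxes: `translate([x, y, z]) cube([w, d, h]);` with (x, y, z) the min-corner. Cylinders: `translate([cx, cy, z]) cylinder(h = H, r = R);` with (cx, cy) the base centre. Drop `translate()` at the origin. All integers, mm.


translate([600, 632, 0]) cylinder(h = 22, r = 150);
translate([600, 632, 22]) cylinder(h = 282, r = 15);
translate([600, 632, 304]) cylinder(h = 22, r = 150);


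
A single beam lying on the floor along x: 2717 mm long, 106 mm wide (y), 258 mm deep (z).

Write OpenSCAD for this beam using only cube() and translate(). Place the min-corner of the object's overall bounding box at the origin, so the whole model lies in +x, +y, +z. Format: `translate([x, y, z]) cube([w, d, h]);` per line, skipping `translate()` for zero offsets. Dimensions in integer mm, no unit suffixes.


cube([2717, 106, 258]);


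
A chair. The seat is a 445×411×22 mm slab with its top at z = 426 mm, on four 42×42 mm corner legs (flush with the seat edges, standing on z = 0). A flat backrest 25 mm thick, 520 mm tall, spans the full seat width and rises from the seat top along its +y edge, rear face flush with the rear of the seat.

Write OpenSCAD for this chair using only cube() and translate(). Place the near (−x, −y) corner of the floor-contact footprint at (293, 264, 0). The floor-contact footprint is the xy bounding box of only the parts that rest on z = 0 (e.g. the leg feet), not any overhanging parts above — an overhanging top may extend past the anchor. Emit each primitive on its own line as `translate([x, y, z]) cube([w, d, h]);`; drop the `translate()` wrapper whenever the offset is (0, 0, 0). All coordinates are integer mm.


translate([293, 264, 404]) cube([445, 411, 22]);
translate([293, 264, 0]) cube([42, 42, 404]);
translate([696, 264, 0]) cube([42, 42, 404]);
translate([293, 633, 0]) cube([42, 42, 404]);
translate([696, 633, 0]) cube([42, 42, 404]);
translate([293, 650, 426]) cube([445, 25, 520]);


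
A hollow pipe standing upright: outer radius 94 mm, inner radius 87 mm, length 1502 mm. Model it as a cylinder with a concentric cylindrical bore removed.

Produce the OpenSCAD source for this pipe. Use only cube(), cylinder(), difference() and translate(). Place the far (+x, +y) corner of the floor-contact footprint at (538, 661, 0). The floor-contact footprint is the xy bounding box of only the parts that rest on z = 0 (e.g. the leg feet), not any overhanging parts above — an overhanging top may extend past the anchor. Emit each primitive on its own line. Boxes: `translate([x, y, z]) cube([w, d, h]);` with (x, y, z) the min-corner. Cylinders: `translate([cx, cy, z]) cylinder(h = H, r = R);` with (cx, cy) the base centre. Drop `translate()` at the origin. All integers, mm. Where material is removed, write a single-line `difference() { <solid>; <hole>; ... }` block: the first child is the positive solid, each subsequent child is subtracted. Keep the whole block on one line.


difference() { translate([444, 567, 0]) cylinder(h = 1502, r = 94); translate([444, 567, 0]) cylinder(h = 1502, r = 87); }


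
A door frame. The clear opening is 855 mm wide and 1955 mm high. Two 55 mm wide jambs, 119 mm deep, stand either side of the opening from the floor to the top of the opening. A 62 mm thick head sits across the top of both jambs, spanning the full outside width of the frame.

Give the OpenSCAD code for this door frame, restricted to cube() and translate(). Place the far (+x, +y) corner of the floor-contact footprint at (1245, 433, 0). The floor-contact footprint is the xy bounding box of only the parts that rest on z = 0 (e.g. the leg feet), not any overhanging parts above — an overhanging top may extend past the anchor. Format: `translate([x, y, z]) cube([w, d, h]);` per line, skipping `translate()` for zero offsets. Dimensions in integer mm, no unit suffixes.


translate([280, 314, 0]) cube([55, 119, 1955]);
translate([1190, 314, 0]) cube([55, 119, 1955]);
translate([280, 314, 1955]) cube([965, 119, 62]);


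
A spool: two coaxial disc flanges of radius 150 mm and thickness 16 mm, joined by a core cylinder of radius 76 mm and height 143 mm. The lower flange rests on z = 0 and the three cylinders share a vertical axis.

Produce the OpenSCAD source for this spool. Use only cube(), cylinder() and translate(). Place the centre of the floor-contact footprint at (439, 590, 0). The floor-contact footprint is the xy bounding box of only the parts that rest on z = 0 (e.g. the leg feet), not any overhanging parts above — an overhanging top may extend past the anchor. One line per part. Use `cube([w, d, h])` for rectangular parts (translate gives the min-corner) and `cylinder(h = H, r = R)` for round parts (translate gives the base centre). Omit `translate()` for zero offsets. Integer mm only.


translate([439, 590, 0]) cylinder(h = 16, r = 150);
translate([439, 590, 16]) cylinder(h = 143, r = 76);
translate([439, 590, 159]) cylinder(h = 16, r = 150);


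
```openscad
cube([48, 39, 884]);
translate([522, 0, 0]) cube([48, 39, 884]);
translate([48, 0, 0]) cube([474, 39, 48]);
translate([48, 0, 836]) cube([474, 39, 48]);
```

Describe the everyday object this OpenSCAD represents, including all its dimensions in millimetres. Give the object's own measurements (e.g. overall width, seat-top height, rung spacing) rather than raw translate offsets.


A rectangular picture frame lying in the x–z plane (depth along y). The opening is 474 mm wide (x) by 788 mm tall (z), surrounded by a border 48 mm wide on all four sides. The frame is 39 mm deep and is made of two full-height vertical stiles with two horizontal rails fitted between them.


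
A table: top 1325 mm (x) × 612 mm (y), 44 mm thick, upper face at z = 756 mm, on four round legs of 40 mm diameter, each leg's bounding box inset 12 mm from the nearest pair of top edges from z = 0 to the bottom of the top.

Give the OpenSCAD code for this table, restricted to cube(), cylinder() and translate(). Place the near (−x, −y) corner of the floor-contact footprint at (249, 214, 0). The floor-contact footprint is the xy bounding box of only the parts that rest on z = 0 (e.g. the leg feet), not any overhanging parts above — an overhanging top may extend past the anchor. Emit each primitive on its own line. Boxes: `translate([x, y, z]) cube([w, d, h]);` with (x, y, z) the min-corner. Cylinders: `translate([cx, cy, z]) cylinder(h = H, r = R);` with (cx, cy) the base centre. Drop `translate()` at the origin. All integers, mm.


// leg_h = 756 - 44 = 712
translate([237, 202, 712]) cube([1325, 612, 44]);
translate([269, 234, 0]) cylinder(h = 712, r = 20);
translate([1530, 234, 0]) cylinder(h = 712, r = 20);
translate([269, 782, 0]) cylinder(h = 712, r = 20);
translate([1530, 782, 0]) cylinder(h = 712, r = 20);


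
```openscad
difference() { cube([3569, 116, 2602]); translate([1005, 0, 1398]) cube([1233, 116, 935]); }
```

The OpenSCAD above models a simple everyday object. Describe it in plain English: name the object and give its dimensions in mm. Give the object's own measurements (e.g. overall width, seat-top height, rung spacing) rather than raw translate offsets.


A wall 3569 mm long (x), 116 mm thick (y), 2602 mm tall, with a rectangular window opening cut through it. The opening is 1233 mm wide and 935 mm tall; its sill is at z = 1398 mm and its near (−x) edge is 1005 mm from the wall's −x end. The opening passes through the full wall thickness.


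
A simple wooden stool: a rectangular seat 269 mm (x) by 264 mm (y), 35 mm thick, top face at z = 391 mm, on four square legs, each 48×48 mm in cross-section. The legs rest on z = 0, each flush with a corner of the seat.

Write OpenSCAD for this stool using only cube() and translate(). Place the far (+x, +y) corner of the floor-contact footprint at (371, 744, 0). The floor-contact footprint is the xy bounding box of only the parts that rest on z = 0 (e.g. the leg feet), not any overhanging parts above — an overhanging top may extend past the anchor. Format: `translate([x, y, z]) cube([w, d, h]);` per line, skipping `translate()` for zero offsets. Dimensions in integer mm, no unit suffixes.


translate([102, 480, 356]) cube([269, 264, 35]);
translate([102, 480, 0]) cube([48, 48, 356]);
translate([323, 480, 0]) cube([48, 48, 356]);
translate([102, 696, 0]) cube([48, 48, 356]);
translate([323, 696, 0]) cube([48, 48, 356]);


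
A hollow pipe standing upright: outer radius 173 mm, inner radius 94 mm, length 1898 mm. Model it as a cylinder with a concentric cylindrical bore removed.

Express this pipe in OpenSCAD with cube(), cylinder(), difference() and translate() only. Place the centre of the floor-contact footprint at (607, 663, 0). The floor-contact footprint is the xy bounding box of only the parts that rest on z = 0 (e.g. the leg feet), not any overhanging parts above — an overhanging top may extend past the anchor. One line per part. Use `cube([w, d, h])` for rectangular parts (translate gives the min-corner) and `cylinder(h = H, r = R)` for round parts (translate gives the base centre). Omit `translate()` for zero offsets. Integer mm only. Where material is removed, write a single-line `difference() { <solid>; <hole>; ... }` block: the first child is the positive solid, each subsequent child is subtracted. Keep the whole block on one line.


difference() { translate([607, 663, 0]) cylinder(h = 1898, r = 173); translate([607, 663, 0]) cylinder(h = 1898, r = 94); }


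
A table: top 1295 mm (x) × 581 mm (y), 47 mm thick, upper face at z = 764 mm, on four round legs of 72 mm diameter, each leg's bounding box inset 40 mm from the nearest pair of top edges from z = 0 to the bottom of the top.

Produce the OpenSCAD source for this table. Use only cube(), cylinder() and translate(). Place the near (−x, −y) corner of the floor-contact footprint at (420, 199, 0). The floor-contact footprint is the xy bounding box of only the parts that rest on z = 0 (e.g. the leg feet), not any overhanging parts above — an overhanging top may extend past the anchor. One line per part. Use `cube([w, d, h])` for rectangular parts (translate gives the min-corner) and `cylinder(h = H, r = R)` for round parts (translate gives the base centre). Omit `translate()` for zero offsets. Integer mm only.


translate([380, 159, 717]) cube([1295, 581, 47]);
translate([456, 235, 0]) cylinder(h = 717, r = 36);
translate([1599, 235, 0]) cylinder(h = 717, r = 36);
translate([456, 664, 0]) cylinder(h = 717, r = 36);
translate([1599, 664, 0]) cylinder(h = 717, r = 36);


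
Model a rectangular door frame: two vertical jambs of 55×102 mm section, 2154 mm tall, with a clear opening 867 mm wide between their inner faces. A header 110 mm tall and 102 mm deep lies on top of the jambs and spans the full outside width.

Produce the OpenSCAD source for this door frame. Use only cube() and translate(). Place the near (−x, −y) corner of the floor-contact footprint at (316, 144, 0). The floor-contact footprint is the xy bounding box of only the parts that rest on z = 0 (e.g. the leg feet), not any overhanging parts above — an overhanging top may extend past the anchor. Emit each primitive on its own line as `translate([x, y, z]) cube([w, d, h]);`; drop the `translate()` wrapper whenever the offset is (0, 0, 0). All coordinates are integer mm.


translate([316, 144, 0]) cube([55, 102, 2154]);
translate([1238, 144, 0]) cube([55, 102, 2154]);
translate([316, 144, 2154]) cube([977, 102, 110]);


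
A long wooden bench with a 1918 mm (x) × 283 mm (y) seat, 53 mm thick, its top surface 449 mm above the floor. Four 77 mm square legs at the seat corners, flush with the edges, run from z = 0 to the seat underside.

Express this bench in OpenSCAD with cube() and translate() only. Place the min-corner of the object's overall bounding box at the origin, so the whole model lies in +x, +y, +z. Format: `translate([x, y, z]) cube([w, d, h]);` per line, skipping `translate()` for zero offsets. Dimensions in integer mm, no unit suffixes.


// leg_h = 449 − 53 = 396
translate([0, 0, 396]) cube([1918, 283, 53]);
cube([77, 77, 396]);
translate([0, 206, 0]) cube([77, 77, 396]);
translate([1841, 0, 0]) cube([77, 77, 396]);
translate([1841, 206, 0]) cube([77, 77, 396]);


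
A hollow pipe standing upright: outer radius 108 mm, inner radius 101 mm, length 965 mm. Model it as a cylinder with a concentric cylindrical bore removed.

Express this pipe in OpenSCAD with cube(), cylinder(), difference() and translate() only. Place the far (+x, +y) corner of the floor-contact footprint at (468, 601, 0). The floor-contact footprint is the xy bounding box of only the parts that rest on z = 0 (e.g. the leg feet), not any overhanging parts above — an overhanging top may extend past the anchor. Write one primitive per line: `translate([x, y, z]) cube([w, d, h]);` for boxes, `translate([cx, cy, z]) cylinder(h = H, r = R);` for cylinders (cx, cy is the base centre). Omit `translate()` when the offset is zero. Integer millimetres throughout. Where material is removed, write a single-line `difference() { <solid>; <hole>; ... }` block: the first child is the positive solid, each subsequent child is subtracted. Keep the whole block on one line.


difference() { translate([360, 493, 0]) cylinder(h = 965, r = 108); translate([360, 493, 0]) cylinder(h = 965, r = 101); }


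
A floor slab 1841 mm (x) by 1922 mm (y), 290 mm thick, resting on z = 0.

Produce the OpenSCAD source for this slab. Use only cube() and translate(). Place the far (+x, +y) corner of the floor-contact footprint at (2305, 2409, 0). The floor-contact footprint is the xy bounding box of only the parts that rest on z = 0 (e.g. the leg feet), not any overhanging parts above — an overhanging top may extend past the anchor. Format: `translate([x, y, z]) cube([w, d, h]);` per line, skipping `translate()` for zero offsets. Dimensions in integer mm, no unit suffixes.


translate([464, 487, 0]) cube([1841, 1922, 290]);


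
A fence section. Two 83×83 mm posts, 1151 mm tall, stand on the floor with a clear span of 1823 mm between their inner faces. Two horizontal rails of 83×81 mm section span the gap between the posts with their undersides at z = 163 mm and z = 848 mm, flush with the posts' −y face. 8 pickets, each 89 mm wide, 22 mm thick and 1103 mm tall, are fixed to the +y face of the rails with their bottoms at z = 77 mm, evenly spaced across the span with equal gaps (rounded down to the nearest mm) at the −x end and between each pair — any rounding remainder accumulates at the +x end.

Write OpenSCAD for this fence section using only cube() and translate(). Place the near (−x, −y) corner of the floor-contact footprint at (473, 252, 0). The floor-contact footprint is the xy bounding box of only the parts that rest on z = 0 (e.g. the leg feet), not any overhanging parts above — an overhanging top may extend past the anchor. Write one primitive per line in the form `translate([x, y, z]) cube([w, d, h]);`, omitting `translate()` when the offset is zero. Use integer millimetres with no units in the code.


translate([473, 252, 0]) cube([83, 83, 1151]);
translate([2379, 252, 0]) cube([83, 83, 1151]);
translate([556, 252, 163]) cube([1823, 83, 81]);
translate([556, 252, 848]) cube([1823, 83, 81]);
translate([679, 335, 77]) cube([89, 22, 1103]);
translate([891, 335, 77]) cube([89, 22, 1103]);
translate([1103, 335, 77]) cube([89, 22, 1103]);
translate([1315, 335, 77]) cube([89, 22, 1103]);
translate([1527, 335, 77]) cube([89, 22, 1103]);
translate([1739, 335, 77]) cube([89, 22, 1103]);
translate([1951, 335, 77]) cube([89, 22, 1103]);
translate([2163, 335, 77]) cube([89, 22, 1103]);


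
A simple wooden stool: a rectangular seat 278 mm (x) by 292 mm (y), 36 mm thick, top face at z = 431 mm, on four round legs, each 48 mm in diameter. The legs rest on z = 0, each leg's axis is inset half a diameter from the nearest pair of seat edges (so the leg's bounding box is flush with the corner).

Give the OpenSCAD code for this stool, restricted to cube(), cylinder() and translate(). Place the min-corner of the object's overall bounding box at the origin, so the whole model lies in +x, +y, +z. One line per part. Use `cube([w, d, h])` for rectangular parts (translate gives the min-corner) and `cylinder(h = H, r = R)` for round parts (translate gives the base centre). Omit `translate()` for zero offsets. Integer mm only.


translate([0, 0, 395]) cube([278, 292, 36]);
translate([24, 24, 0]) cylinder(h = 395, r = 24);
translate([254, 24, 0]) cylinder(h = 395, r = 24);
translate([24, 268, 0]) cylinder(h = 395, r = 24);
translate([254, 268, 0]) cylinder(h = 395, r = 24);


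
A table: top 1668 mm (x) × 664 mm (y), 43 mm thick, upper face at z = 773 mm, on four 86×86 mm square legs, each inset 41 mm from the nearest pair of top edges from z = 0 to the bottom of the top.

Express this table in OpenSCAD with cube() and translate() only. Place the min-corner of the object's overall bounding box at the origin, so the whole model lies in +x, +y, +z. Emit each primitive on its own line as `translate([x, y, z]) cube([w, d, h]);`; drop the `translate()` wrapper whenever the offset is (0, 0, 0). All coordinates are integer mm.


// leg_h = 773 - 43 = 730
translate([0, 0, 730]) cube([1668, 664, 43]);
translate([41, 41, 0]) cube([86, 86, 730]);
translate([1541, 41, 0]) cube([86, 86, 730]);
translate([41, 537, 0]) cube([86, 86, 730]);
translate([1541, 537, 0]) cube([86, 86, 730]);


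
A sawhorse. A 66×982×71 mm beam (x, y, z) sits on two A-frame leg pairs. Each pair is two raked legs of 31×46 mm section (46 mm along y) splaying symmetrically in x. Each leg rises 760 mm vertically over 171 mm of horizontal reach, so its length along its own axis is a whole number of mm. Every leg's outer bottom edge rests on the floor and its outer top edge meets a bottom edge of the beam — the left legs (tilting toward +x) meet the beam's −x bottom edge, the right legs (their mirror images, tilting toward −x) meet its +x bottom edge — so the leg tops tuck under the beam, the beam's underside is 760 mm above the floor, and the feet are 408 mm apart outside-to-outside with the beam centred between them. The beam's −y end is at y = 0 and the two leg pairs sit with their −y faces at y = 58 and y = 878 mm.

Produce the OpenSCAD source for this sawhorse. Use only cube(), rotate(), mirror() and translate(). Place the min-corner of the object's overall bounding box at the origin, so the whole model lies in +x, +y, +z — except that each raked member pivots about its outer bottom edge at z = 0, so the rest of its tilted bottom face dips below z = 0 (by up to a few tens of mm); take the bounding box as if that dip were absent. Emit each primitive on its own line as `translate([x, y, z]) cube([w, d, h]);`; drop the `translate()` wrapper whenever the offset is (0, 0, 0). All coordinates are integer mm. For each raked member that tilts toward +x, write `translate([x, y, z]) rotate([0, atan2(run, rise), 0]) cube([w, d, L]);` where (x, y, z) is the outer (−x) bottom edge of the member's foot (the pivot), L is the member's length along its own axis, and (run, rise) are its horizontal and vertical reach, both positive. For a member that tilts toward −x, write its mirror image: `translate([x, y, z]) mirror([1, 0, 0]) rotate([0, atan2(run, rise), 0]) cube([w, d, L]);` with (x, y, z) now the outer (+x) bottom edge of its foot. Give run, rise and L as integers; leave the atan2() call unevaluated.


translate([171, 0, 760]) cube([66, 982, 71]);
translate([0, 58, 0]) rotate([0, atan2(171, 760), 0]) cube([31, 46, 779]);
translate([408, 58, 0]) mirror([1, 0, 0]) rotate([0, atan2(171, 760), 0]) cube([31, 46, 779]);
translate([0, 878, 0]) rotate([0, atan2(171, 760), 0]) cube([31, 46, 779]);
translate([408, 878, 0]) mirror([1, 0, 0]) rotate([0, atan2(171, 760), 0]) cube([31, 46, 779]);


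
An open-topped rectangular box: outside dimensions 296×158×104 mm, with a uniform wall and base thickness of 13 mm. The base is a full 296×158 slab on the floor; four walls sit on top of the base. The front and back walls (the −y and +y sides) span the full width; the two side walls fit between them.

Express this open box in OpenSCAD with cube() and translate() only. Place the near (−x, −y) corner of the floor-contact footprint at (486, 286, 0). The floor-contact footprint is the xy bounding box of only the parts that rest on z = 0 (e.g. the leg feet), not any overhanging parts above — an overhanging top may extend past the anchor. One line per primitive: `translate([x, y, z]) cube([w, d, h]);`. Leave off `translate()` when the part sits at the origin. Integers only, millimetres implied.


translate([486, 286, 0]) cube([296, 158, 13]);
translate([486, 286, 13]) cube([296, 13, 91]);
translate([486, 431, 13]) cube([296, 13, 91]);
translate([486, 299, 13]) cube([13, 132, 91]);
translate([769, 299, 13]) cube([13, 132, 91]);


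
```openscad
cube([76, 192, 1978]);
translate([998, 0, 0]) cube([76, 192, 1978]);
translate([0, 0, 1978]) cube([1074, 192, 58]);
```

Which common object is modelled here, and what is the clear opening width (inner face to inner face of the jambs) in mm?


A door frame. The clear opening width is 922 mm.

Two 1978 mm tall posts with a header on top — a door frame. The left jamb is 76 mm wide at x = 0; the right jamb starts at x = 998. The clear opening is 998 − 76 = 922 mm.


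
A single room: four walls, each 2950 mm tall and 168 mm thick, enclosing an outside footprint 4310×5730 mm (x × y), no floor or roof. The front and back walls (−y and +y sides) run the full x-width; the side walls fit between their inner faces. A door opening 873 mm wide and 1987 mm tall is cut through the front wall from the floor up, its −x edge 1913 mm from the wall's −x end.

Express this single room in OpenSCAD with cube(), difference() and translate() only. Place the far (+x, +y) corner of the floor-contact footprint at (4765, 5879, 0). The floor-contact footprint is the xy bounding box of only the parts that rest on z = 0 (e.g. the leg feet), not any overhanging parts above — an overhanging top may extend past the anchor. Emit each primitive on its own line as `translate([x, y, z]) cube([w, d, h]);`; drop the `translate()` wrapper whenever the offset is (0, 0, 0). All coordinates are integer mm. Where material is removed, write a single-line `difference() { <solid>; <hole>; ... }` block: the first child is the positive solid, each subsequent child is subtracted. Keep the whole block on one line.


difference() { translate([455, 149, 0]) cube([4310, 168, 2950]); translate([2368, 149, 0]) cube([873, 168, 1987]); }
translate([455, 5711, 0]) cube([4310, 168, 2950]);
translate([455, 317, 0]) cube([168, 5394, 2950]);
translate([4597, 317, 0]) cube([168, 5394, 2950]);


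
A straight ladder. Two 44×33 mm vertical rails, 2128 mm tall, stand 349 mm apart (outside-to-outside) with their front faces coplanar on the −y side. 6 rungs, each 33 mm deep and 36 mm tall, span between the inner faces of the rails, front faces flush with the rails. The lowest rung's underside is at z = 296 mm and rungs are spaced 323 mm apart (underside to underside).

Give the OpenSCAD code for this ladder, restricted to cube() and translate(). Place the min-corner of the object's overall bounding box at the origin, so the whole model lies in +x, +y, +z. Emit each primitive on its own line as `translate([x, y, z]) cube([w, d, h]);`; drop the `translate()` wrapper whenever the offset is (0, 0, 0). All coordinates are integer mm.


cube([44, 33, 2128]);
translate([305, 0, 0]) cube([44, 33, 2128]);
translate([44, 0, 296]) cube([261, 33, 36]);
translate([44, 0, 619]) cube([261, 33, 36]);
translate([44, 0, 942]) cube([261, 33, 36]);
translate([44, 0, 1265]) cube([261, 33, 36]);
translate([44, 0, 1588]) cube([261, 33, 36]);
translate([44, 0, 1911]) cube([261, 33, 36]);


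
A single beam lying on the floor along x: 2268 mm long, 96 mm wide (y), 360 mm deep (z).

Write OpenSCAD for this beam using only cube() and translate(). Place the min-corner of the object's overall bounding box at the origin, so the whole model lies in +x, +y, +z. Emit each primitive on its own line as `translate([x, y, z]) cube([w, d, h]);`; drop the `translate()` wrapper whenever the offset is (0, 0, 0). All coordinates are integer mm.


cube([2268, 96, 360]);


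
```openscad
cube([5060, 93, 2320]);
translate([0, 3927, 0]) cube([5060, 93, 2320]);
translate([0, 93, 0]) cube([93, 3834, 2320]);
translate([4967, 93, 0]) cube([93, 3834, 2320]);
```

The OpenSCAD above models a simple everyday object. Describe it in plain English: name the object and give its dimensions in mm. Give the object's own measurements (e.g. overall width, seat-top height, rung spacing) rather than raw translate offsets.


The wall frame of a small rectangular building: four walls, each 2320 mm tall and 93 mm thick, enclosing a footprint 5060 mm (x) by 4020 mm (y) outside-to-outside, with no floor or roof. The front and back walls (the −y and +y sides) span the full width; the two side walls fit between them.


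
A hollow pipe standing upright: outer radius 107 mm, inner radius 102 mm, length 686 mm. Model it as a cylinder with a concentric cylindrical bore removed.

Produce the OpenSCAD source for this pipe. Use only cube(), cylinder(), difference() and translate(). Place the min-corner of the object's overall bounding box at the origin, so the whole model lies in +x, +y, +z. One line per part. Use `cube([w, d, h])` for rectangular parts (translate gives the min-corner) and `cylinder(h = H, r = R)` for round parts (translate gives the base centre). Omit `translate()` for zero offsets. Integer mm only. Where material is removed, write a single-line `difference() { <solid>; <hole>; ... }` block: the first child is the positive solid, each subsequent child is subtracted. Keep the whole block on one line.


difference() { translate([107, 107, 0]) cylinder(h = 686, r = 107); translate([107, 107, 0]) cylinder(h = 686, r = 102); }


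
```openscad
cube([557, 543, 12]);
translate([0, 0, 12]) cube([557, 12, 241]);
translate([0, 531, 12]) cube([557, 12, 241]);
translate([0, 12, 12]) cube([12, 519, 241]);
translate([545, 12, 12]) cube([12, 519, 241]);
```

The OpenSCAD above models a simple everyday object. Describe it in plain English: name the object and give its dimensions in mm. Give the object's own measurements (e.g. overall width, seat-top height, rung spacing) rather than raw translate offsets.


An open-topped rectangular box: outside dimensions 557×543×253 mm, with a uniform wall and base thickness of 12 mm. The base is a full 557×543 slab on the floor; four walls sit on top of the base. The front and back walls (the −y and +y sides) span the full width; the two side walls fit between them.


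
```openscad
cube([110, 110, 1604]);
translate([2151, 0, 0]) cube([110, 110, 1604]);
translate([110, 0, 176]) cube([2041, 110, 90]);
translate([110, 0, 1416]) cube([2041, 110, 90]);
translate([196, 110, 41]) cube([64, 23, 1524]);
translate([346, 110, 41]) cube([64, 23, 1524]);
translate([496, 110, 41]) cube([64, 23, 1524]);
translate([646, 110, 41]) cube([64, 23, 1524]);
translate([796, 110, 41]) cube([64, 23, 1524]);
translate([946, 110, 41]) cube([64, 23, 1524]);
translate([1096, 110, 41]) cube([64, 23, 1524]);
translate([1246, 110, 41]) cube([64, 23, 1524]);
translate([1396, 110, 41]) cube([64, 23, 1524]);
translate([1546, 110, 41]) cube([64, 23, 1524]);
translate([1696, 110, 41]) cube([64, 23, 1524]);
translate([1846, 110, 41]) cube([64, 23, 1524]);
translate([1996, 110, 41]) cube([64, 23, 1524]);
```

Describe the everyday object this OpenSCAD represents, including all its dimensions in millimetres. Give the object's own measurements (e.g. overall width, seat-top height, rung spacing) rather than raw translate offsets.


A fence section. Two 110×110 mm posts, 1604 mm tall, stand on the floor with a clear span of 2041 mm between their inner faces. Two horizontal rails of 110×90 mm section span the gap between the posts with their undersides at z = 176 mm and z = 1416 mm, flush with the posts' −y face. 13 pickets, each 64 mm wide, 23 mm thick and 1524 mm tall, are fixed to the +y face of the rails with their bottoms at z = 41 mm, spaced across the span with a 86 mm gap after the −x post and between neighbouring pickets, with 91 mm left before the +x post.


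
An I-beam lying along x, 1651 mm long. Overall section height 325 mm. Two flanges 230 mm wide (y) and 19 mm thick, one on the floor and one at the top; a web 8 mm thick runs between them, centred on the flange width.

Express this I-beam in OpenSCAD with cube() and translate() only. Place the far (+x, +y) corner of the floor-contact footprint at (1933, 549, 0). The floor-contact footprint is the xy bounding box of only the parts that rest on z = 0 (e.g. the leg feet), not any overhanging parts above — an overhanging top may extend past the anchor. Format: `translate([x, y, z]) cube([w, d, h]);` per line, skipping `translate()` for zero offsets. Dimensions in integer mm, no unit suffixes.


translate([282, 319, 0]) cube([1651, 230, 19]);
translate([282, 430, 19]) cube([1651, 8, 287]);
translate([282, 319, 306]) cube([1651, 230, 19]);


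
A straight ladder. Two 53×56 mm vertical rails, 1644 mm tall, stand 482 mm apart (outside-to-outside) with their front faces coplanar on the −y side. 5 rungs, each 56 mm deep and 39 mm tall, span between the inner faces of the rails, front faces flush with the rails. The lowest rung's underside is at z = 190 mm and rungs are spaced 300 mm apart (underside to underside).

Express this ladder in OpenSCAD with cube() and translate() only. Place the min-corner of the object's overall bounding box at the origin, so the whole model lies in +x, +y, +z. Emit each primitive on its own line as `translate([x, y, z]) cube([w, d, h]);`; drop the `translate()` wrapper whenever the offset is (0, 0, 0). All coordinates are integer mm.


cube([53, 56, 1644]);
translate([429, 0, 0]) cube([53, 56, 1644]);
translate([53, 0, 190]) cube([376, 56, 39]);
translate([53, 0, 490]) cube([376, 56, 39]);
translate([53, 0, 790]) cube([376, 56, 39]);
translate([53, 0, 1090]) cube([376, 56, 39]);
translate([53, 0, 1390]) cube([376, 56, 39]);


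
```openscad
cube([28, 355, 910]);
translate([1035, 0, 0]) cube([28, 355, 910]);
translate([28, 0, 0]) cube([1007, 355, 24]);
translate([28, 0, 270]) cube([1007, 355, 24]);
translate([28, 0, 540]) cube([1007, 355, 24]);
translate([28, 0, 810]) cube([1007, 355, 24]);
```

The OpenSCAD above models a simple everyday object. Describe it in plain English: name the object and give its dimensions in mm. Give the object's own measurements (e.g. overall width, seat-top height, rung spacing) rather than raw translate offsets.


An open bookshelf. Two side panels, each 28 mm thick, 355 mm deep and 910 mm tall, stand 1063 mm apart (outside-to-outside). Between them sit 4 shelves, each 24 mm thick and 355 mm deep, spanning the full gap between the sides. The bottom shelf rests on the floor (its underside at z = 0) and the clear gap between one shelf's top and the next shelf's underside is 246 mm.


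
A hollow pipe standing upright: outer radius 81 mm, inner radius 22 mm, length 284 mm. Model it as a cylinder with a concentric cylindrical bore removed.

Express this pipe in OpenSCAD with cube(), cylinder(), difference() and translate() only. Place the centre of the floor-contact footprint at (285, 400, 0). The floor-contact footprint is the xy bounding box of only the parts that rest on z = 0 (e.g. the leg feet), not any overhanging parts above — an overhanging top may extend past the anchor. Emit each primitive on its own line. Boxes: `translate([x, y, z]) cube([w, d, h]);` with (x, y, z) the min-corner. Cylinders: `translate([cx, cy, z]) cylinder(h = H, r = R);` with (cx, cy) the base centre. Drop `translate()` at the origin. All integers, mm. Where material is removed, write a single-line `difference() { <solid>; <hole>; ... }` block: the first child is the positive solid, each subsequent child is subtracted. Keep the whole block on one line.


difference() { translate([285, 400, 0]) cylinder(h = 284, r = 81); translate([285, 400, 0]) cylinder(h = 284, r = 22); }


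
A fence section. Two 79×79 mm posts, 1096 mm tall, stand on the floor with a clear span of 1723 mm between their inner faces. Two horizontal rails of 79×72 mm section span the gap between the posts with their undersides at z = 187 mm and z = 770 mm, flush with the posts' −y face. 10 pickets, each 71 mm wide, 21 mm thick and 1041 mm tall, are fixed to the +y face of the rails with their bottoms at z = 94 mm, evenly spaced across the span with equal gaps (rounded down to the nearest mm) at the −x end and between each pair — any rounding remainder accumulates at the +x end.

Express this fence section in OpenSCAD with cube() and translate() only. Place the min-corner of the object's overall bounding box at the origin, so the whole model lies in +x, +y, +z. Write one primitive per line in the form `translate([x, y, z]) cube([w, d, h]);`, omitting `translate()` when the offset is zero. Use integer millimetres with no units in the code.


cube([79, 79, 1096]);
translate([1802, 0, 0]) cube([79, 79, 1096]);
translate([79, 0, 187]) cube([1723, 79, 72]);
translate([79, 0, 770]) cube([1723, 79, 72]);
translate([171, 79, 94]) cube([71, 21, 1041]);
translate([334, 79, 94]) cube([71, 21, 1041]);
translate([497, 79, 94]) cube([71, 21, 1041]);
translate([660, 79, 94]) cube([71, 21, 1041]);
translate([823, 79, 94]) cube([71, 21, 1041]);
translate([986, 79, 94]) cube([71, 21, 1041]);
translate([1149, 79, 94]) cube([71, 21, 1041]);
translate([1312, 79, 94]) cube([71, 21, 1041]);
translate([1475, 79, 94]) cube([71, 21, 1041]);
translate([1638, 79, 94]) cube([71, 21, 1041]);


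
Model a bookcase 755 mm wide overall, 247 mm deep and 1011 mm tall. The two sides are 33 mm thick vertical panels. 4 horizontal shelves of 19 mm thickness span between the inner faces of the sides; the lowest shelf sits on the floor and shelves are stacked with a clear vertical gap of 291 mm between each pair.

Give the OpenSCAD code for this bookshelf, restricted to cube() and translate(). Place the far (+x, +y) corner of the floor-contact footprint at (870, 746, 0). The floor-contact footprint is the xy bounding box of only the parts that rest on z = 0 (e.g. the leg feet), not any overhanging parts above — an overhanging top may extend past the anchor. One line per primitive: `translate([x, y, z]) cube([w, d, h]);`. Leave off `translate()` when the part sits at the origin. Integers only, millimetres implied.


translate([115, 499, 0]) cube([33, 247, 1011]);
translate([837, 499, 0]) cube([33, 247, 1011]);
translate([148, 499, 0]) cube([689, 247, 19]);
translate([148, 499, 310]) cube([689, 247, 19]);
translate([148, 499, 620]) cube([689, 247, 19]);
translate([148, 499, 930]) cube([689, 247, 19]);


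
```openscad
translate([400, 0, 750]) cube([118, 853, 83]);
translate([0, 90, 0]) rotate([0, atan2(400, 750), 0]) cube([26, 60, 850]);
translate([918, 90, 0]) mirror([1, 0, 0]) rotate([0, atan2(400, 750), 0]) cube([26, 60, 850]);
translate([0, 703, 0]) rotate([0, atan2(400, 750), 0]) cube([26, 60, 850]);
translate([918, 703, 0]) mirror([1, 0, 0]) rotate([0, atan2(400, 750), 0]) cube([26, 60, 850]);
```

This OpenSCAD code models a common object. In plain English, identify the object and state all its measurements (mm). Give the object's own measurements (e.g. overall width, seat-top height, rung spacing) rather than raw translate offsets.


A sawhorse. A 118×853×83 mm beam (x, y, z) sits on two A-frame leg pairs. Each pair is two raked legs of 26×60 mm section (60 mm along y) splaying symmetrically in x. Each leg rises 750 mm vertically over 400 mm of horizontal reach and is 850 mm long along its own axis. Every leg's outer bottom edge rests on the floor and its outer top edge meets a bottom edge of the beam — the left legs (tilting toward +x) meet the beam's −x bottom edge, the right legs (their mirror images, tilting toward −x) meet its +x bottom edge — so the leg tops tuck under the beam, the beam's underside is 750 mm above the floor, and the feet are 918 mm apart outside-to-outside with the beam centred between them. The two leg pairs are set in 90 mm from either end of the beam.


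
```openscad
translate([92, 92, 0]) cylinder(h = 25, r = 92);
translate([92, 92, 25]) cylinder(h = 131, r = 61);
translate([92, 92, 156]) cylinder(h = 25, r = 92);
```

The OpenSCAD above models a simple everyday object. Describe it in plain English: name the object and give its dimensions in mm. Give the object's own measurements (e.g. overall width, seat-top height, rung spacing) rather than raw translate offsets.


A spool: two coaxial disc flanges of radius 92 mm and thickness 25 mm, joined by a core cylinder of radius 61 mm and height 131 mm. The lower flange rests on z = 0 and the three cylinders share a vertical axis.


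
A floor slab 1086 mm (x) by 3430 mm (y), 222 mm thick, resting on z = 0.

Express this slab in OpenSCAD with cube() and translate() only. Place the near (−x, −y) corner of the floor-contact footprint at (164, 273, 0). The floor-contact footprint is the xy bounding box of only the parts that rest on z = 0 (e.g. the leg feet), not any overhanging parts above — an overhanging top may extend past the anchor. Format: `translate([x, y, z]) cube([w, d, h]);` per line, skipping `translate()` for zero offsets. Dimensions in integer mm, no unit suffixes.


translate([164, 273, 0]) cube([1086, 3430, 222]);


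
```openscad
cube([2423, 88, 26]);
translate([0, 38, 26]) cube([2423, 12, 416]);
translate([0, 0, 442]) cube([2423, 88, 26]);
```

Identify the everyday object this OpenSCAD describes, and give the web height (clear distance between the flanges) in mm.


An I-beam. The web height is 416 mm.

Two wide flanges with a thin centred web — an I-beam. Overall 468 mm minus two 26 mm flanges gives a web of 468 − 2·26 = 416 mm.


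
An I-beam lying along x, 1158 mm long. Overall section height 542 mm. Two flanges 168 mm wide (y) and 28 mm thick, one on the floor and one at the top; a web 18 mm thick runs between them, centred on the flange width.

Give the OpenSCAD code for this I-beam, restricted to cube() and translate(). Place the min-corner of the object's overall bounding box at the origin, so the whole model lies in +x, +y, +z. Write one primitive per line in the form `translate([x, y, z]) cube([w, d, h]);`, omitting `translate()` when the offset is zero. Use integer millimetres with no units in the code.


cube([1158, 168, 28]);
translate([0, 75, 28]) cube([1158, 18, 486]);
translate([0, 0, 514]) cube([1158, 168, 28]);


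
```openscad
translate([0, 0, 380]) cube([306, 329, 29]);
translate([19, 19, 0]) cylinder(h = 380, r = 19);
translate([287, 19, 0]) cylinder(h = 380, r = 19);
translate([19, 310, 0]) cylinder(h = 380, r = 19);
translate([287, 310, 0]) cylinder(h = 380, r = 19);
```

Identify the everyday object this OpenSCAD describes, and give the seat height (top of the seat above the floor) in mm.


A stool. The seat height is 409 mm.

A 306×329×29 slab at z = 380 on four corner cylinders — a stool. The seat top is 380 + 29 = 409 mm.


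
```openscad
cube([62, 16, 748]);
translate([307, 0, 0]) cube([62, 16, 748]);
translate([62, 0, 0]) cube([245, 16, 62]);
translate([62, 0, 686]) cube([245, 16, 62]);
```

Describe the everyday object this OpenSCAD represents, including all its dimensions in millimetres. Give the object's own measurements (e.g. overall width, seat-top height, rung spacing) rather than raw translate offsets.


A rectangular picture frame lying in the x–z plane (depth along y). The opening is 245 mm wide (x) by 624 mm tall (z), surrounded by a border 62 mm wide on all four sides. The frame is 16 mm deep and is made of two full-height vertical stiles with two horizontal rails fitted between them.
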